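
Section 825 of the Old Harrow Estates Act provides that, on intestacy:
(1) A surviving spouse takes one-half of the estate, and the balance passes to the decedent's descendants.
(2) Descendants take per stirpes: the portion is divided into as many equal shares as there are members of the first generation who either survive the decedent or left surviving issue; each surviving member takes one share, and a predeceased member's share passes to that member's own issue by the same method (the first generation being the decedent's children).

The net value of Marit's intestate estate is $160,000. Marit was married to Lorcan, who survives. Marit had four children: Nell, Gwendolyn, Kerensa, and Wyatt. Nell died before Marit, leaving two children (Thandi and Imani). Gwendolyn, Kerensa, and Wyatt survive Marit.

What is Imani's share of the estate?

Lorcan takes one-half of $160,000 = $80,000. The remaining $80,000 passes to the descendants.
The descendants' portion ($80,000) is divided into 4 shares of $20,000: Gwendolyn, Kerensa, and Wyatt each take $20,000; Nell's $20,000 share passes to Nell's issue.
Nell's share ($20,000) is divided into 2 shares of $10,000: Thandi and Imani each take $10,000.

Imani receives $10,000.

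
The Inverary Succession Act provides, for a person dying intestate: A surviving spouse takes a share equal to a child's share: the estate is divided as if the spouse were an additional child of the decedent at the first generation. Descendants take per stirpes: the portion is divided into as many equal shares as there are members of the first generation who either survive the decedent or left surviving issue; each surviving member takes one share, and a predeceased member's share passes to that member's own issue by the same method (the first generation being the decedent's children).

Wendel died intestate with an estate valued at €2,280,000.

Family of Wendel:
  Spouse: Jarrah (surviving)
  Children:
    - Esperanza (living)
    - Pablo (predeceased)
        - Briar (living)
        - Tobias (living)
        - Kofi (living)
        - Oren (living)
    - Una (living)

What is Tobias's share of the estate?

Tobias receives €142,500.

The spouse counts as an additional share at the children's level, so there are 4 primary shares of €570,000. Jarrah takes one such share (€570,000).
The children's combined portion (€1,710,000) is divided into 3 shares of €570,000: Esperanza and Una each take €570,000; Pablo's €570,000 share passes to Pablo's issue.
Pablo's share (€570,000) is divided into 4 shares of €142,500: Briar, Tobias, Kofi, and Oren each take €142,500.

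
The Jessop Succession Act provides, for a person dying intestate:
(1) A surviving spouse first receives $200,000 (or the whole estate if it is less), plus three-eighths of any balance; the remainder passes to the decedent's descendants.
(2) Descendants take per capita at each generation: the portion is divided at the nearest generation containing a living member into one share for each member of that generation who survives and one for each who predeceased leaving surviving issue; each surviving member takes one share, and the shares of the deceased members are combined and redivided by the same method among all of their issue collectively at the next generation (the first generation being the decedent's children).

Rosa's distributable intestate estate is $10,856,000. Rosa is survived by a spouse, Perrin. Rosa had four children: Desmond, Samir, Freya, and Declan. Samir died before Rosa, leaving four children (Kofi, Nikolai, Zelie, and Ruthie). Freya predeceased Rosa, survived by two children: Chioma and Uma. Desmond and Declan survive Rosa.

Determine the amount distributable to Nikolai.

Perrin first takes $200,000, leaving a balance of $10,656,000. Perrin then takes three-eighths of the balance ($3,996,000), for a total of $4,196,000. The remaining $6,660,000 passes to the descendants.
The descendants' portion ($6,660,000) is divided at the children's generation into 4 shares of $1,665,000. Desmond and Declan each take $1,665,000. The 2 shares of the deceased (Samir and Freya) are combined into a pool of $3,330,000.
That pool ($3,330,000) is divided at the grandchildren's generation equally among Kofi, Nikolai, Zelie, Ruthie, Chioma, and Uma: $555,000 each.

Nikolai receives $555,000.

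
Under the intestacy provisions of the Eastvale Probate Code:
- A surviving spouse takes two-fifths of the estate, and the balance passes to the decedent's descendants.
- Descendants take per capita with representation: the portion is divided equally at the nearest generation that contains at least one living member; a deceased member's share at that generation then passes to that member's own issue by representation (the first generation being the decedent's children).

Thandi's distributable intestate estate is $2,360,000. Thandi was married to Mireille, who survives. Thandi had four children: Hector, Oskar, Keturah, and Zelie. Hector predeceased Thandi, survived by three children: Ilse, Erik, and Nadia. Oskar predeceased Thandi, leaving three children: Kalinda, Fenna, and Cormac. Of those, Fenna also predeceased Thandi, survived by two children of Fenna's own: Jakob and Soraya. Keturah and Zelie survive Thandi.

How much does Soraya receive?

Soraya receives $59,000.

Mireille takes two-fifths of $2,360,000 = $944,000. The remaining $1,416,000 passes to the descendants.
The descendants' portion ($1,416,000) is divided into 4 shares of $354,000: Keturah and Zelie each take $354,000; Hector's $354,000 share passes to Hector's issue; Oskar's $354,000 share passes to Oskar's issue.
Hector's share ($354,000) is divided into 3 shares of $118,000: Ilse, Erik, and Nadia each take $118,000.
Oskar's share ($354,000) is divided into 3 shares of $118,000: Kalinda and Cormac each take $118,000; Fenna's $118,000 share passes to Fenna's issue.
Fenna's share ($118,000) is divided into 2 shares of $59,000: Jakob and Soraya each take $59,000.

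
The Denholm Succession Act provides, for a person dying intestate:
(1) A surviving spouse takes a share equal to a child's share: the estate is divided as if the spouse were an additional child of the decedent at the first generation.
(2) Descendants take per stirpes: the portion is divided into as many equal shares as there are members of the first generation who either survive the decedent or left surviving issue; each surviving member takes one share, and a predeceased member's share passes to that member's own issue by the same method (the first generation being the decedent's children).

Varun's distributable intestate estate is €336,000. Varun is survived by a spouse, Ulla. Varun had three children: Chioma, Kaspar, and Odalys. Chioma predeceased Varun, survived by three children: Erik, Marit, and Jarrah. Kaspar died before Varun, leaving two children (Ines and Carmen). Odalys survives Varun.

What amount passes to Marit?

The spouse counts as an additional share at the children's level, so there are 4 primary shares of €84,000. Ulla takes one such share (€84,000).
The children's combined portion (€252,000) is divided into 3 shares of €84,000: Odalys takes €84,000; Chioma's €84,000 share passes to Chioma's issue; Kaspar's €84,000 share passes to Kaspar's issue.
Chioma's share (€84,000) is divided into 3 shares of €28,000: Erik, Marit, and Jarrah each take €28,000.
Kaspar's share (€84,000) is divided into 2 shares of €42,000: Ines and Carmen each take €42,000.

Marit receives €28,000.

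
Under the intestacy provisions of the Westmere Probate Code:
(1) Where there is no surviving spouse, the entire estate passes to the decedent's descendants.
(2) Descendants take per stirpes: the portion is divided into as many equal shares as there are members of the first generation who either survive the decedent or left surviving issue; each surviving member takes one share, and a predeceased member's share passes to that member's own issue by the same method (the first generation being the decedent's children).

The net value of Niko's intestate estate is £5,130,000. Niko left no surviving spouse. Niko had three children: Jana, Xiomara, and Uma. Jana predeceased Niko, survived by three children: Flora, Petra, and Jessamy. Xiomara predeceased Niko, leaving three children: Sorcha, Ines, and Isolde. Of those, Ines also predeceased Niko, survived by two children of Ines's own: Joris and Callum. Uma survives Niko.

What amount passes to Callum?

The entire £5,130,000 passes to the descendants.
That amount (£5,130,000) is divided into 3 shares of £1,710,000: Uma takes £1,710,000; Jana's £1,710,000 share passes to Jana's issue; Xiomara's £1,710,000 share passes to Xiomara's issue.
Jana's share (£1,710,000) is divided into 3 shares of £570,000: Flora, Petra, and Jessamy each take £570,000.
Xiomara's share (£1,710,000) is divided into 3 shares of £570,000: Sorcha and Isolde each take £570,000; Ines's £570,000 share passes to Ines's issue.
Ines's share (£570,000) is divided into 2 shares of £285,000: Joris and Callum each take £285,000.

Callum receives £285,000.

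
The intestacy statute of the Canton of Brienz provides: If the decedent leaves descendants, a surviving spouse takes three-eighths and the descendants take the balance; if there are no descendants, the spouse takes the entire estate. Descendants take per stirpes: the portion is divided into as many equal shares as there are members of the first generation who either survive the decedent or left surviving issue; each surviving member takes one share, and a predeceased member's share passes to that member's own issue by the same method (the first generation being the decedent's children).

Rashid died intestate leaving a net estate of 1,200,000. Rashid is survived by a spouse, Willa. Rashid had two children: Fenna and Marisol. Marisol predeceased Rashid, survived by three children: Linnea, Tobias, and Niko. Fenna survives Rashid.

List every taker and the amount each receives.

Willa: 450,000; Fenna: 375,000; Linnea: 125,000; Tobias: 125,000; Niko: 125,000

Willa takes three-eighths of 1,200,000 = 450,000. The remaining 750,000 passes to the descendants.
The descendants' portion (750,000) is divided into 2 shares of 375,000: Fenna takes 375,000; Marisol's 375,000 share passes to Marisol's issue.
Marisol's share (375,000) is divided into 3 shares of 125,000: Linnea, Tobias, and Niko each take 125,000.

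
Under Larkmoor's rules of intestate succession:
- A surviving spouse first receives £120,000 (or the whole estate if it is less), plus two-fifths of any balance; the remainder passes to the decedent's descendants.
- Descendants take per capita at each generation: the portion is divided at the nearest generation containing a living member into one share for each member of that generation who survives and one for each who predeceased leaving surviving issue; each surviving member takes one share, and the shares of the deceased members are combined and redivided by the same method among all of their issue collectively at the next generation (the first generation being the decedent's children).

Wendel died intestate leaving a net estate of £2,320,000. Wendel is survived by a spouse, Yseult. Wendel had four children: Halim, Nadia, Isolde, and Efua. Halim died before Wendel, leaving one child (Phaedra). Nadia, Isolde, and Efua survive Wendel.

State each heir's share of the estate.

Yseult: £1,000,000; Phaedra: £330,000; Nadia: £330,000; Isolde: £330,000; Efua: £330,000

Yseult first takes £120,000, leaving a balance of £2,200,000. Yseult then takes two-fifths of the balance (£880,000), for a total of £1,000,000. The remaining £1,320,000 passes to the descendants.
The descendants' portion (£1,320,000) is divided at the children's generation into 4 shares of £330,000. Nadia, Isolde, and Efua each take £330,000. The remaining share for the deceased Halim (£330,000) is carried to the next generation.
That pool (£330,000) passes entirely to Phaedra, the sole taker at the grandchildren's generation.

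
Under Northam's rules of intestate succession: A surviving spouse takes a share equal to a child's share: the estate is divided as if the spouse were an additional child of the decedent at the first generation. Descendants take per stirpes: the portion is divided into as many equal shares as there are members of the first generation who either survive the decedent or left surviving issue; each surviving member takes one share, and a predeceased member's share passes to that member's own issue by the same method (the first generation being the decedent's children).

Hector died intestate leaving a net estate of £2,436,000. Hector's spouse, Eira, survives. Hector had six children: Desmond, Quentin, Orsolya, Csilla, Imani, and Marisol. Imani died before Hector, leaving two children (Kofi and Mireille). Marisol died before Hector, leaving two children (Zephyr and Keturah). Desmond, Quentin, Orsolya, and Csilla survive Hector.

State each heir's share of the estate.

Eira: £348,000; Desmond: £348,000; Quentin: £348,000; Orsolya: £348,000; Csilla: £348,000; Kofi: £174,000; Mireille: £174,000; Zephyr: £174,000; Keturah: £174,000

The spouse counts as an additional share at the children's level, so there are 7 primary shares of £348,000. Eira takes one such share (£348,000).
The children's combined portion (£2,088,000) is divided into 6 shares of £348,000: Desmond, Quentin, Orsolya, and Csilla each take £348,000; Imani's £348,000 share passes to Imani's issue; Marisol's £348,000 share passes to Marisol's issue.
Imani's share (£348,000) is divided into 2 shares of £174,000: Kofi and Mireille each take £174,000.
Marisol's share (£348,000) is divided into 2 shares of £174,000: Zephyr and Keturah each take £174,000.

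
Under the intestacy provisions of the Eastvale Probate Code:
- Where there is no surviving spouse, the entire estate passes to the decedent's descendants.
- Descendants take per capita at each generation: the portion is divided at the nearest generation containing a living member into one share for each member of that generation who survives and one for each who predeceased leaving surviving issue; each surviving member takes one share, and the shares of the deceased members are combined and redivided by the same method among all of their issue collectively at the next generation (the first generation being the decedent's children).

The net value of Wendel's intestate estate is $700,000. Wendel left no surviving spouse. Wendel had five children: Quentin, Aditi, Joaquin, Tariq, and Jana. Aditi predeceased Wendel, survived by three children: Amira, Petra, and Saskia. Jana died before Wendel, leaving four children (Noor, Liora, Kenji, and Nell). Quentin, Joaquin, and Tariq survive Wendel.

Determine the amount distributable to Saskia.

Saskia receives $40,000.

The entire $700,000 passes to the descendants.
That amount ($700,000) is divided at the children's generation into 5 shares of $140,000. Quentin, Joaquin, and Tariq each take $140,000. The 2 shares of the deceased (Aditi and Jana) are combined into a pool of $280,000.
That pool ($280,000) is divided at the grandchildren's generation equally among Amira, Petra, Saskia, Noor, Liora, Kenji, and Nell: $40,000 each.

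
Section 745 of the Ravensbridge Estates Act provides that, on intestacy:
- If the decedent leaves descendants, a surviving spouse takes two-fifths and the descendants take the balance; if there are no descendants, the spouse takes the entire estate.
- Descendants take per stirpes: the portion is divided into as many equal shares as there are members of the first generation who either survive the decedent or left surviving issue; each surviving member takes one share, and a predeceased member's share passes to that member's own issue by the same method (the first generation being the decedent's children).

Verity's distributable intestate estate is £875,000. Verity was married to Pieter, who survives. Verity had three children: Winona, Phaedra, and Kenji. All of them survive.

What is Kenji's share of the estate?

Kenji receives £175,000.

Pieter takes two-fifths of £875,000 = £350,000. The remaining £525,000 passes to the descendants.
The descendants' portion (£525,000) is divided into 3 shares of £175,000: Winona, Phaedra, and Kenji each take £175,000.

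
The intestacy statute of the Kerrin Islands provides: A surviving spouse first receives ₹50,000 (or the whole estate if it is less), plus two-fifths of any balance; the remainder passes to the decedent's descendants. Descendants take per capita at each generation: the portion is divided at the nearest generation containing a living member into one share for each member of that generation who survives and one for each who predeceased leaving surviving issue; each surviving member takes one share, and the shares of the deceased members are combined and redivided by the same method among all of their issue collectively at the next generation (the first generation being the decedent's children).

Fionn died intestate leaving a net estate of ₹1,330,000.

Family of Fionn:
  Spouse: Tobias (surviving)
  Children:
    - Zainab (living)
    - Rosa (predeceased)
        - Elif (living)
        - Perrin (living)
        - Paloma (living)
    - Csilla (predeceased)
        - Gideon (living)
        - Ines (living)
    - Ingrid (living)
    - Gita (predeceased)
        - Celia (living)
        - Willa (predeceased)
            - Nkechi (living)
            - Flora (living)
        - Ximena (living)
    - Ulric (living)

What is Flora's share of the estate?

Flora receives ₹24,000.

Tobias first takes ₹50,000, leaving a balance of ₹1,280,000. Tobias then takes two-fifths of the balance (₹512,000), for a total of ₹562,000. The remaining ₹768,000 passes to the descendants.
The descendants' portion (₹768,000) is divided at the children's generation into 6 shares of ₹128,000. Zainab, Ingrid, and Ulric each take ₹128,000. The 3 shares of the deceased (Rosa, Csilla, and Gita) are combined into a pool of ₹384,000.
That pool (₹384,000) is divided at the grandchildren's generation into 8 shares of ₹48,000. Elif, Perrin, Paloma, Gideon, Ines, Celia, and Ximena each take ₹48,000. The remaining share for the deceased Willa (₹48,000) is carried to the next generation.
That pool (₹48,000) is divided at the great-grandchildren's generation equally among Nkechi and Flora: ₹24,000 each.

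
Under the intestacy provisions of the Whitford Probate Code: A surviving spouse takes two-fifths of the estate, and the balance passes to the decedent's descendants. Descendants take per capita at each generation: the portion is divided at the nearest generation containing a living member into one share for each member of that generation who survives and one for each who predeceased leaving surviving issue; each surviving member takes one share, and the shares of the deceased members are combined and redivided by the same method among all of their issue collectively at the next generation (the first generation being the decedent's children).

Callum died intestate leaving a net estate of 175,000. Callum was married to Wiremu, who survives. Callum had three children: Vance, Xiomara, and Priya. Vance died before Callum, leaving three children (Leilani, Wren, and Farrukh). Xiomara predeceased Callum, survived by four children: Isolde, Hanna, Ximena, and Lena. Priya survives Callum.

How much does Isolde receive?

Wiremu takes two-fifths of 175,000 = 70,000. The remaining 105,000 passes to the descendants.
The descendants' portion (105,000) is divided at the children's generation into 3 shares of 35,000. Priya takes 35,000. The 2 shares of the deceased (Vance and Xiomara) are combined into a pool of 70,000.
That pool (70,000) is divided at the grandchildren's generation equally among Leilani, Wren, Farrukh, Isolde, Hanna, Ximena, and Lena: 10,000 each.

Isolde receives 10,000.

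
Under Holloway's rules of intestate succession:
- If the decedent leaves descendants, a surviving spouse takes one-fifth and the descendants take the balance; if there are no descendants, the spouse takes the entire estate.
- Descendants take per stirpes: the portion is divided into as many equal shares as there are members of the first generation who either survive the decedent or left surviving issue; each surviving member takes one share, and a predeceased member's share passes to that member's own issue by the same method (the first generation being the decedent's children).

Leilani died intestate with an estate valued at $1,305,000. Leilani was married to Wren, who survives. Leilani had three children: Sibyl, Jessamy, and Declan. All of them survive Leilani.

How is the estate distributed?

Wren takes one-fifth of $1,305,000 = $261,000. The remaining $1,044,000 passes to the descendants.
The descendants' portion ($1,044,000) is divided into 3 shares of $348,000: Sibyl, Jessamy, and Declan each take $348,000.

Wren: $261,000; Sibyl: $348,000; Jessamy: $348,000; Declan: $348,000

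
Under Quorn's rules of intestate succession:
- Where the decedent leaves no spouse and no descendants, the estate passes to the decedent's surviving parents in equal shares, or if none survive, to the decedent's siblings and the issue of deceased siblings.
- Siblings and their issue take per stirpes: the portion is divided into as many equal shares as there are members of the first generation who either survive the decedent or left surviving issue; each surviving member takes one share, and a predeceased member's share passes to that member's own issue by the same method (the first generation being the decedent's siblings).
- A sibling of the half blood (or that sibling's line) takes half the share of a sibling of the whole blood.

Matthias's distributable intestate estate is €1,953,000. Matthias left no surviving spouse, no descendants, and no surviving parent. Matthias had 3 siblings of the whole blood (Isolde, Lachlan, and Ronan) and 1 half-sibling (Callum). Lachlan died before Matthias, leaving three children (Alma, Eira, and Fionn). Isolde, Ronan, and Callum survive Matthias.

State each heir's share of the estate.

The entire €1,953,000 passes to the siblings and their issue.
Counting each half-blood sibling's line as half a unit, there are 7/2 units in €1,953,000, so one unit is €558,000. Whole-blood lines (Isolde, Lachlan, and Ronan) take €558,000 each; half-blood lines (Callum) take €279,000 each.
Lachlan's share (€558,000) is divided into 3 shares of €186,000: Alma, Eira, and Fionn each take €186,000.

Isolde: €558,000; Alma: €186,000; Eira: €186,000; Fionn: €186,000; Ronan: €558,000; Callum: €279,000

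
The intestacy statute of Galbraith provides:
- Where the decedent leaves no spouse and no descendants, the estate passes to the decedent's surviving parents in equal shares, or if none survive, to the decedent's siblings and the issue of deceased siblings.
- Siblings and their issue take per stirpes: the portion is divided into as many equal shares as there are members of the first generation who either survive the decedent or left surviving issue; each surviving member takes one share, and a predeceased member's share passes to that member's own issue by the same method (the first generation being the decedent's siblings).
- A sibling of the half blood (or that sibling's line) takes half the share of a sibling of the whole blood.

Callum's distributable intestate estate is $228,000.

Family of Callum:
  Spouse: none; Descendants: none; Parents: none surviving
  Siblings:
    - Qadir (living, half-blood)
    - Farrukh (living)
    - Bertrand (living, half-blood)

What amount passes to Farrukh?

Farrukh receives $114,000.

The entire $228,000 passes to the siblings and their issue.
Counting each half-blood sibling's line as half a unit, there are 2 units in $228,000, so one unit is $114,000. Whole-blood lines (Farrukh) take $114,000 each; half-blood lines (Qadir and Bertrand) take $57,000 each.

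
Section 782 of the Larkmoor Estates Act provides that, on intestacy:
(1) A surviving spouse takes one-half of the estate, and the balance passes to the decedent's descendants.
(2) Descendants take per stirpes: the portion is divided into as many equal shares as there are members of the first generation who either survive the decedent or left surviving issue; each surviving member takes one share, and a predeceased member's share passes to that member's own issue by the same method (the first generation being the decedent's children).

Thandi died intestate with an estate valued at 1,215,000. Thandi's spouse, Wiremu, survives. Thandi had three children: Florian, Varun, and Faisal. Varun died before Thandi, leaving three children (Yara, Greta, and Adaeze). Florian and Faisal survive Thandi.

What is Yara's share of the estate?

Yara receives 67,500.

Wiremu takes one-half of 1,215,000 = 607,500. The remaining 607,500 passes to the descendants.
The descendants' portion (607,500) is divided into 3 shares of 202,500: Florian and Faisal each take 202,500; Varun's 202,500 share passes to Varun's issue.
Varun's share (202,500) is divided into 3 shares of 67,500: Yara, Greta, and Adaeze each take 67,500.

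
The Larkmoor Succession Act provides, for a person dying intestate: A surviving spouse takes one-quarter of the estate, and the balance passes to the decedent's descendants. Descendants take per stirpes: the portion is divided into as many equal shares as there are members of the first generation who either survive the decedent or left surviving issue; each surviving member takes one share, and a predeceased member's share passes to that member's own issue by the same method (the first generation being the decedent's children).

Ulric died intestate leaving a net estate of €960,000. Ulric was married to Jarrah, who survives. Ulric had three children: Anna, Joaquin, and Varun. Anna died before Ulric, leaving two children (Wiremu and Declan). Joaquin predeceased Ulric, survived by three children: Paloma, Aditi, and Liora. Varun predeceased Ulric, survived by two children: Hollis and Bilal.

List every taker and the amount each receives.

Jarrah takes one-quarter of €960,000 = €240,000. The remaining €720,000 passes to the descendants.
The descendants' portion (€720,000) is divided into 3 shares of €240,000: Anna's €240,000 share passes to Anna's issue; Joaquin's €240,000 share passes to Joaquin's issue; Varun's €240,000 share passes to Varun's issue.
Anna's share (€240,000) is divided into 2 shares of €120,000: Wiremu and Declan each take €120,000.
Joaquin's share (€240,000) is divided into 3 shares of €80,000: Paloma, Aditi, and Liora each take €80,000.
Varun's share (€240,000) is divided into 2 shares of €120,000: Hollis and Bilal each take €120,000.

Jarrah: €240,000; Wiremu: €120,000; Declan: €120,000; Paloma: €80,000; Aditi: €80,000; Liora: €80,000; Hollis: €120,000; Bilal: €120,000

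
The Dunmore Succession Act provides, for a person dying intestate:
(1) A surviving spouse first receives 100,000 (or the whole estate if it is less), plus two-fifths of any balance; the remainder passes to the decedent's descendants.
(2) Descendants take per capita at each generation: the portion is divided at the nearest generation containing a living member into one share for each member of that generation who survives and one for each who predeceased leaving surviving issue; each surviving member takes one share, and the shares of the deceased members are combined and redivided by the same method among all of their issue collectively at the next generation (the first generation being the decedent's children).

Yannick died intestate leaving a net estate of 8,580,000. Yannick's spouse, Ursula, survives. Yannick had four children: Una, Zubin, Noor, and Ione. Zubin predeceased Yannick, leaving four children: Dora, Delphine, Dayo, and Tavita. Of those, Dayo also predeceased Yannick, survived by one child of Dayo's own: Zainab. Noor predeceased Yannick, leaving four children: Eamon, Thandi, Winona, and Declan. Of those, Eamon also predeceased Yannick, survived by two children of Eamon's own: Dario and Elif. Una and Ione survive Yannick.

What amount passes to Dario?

Ursula first takes 100,000, leaving a balance of 8,480,000. Ursula then takes two-fifths of the balance (3,392,000), for a total of 3,492,000. The remaining 5,088,000 passes to the descendants.
The descendants' portion (5,088,000) is divided at the children's generation into 4 shares of 1,272,000. Una and Ione each take 1,272,000. The 2 shares of the deceased (Zubin and Noor) are combined into a pool of 2,544,000.
That pool (2,544,000) is divided at the grandchildren's generation into 8 shares of 318,000. Dora, Delphine, Tavita, Thandi, Winona, and Declan each take 318,000. The 2 shares of the deceased (Dayo and Eamon) are combined into a pool of 636,000.
That pool (636,000) is divided at the great-grandchildren's generation equally among Zainab, Dario, and Elif: 212,000 each.

Dario receives 212,000.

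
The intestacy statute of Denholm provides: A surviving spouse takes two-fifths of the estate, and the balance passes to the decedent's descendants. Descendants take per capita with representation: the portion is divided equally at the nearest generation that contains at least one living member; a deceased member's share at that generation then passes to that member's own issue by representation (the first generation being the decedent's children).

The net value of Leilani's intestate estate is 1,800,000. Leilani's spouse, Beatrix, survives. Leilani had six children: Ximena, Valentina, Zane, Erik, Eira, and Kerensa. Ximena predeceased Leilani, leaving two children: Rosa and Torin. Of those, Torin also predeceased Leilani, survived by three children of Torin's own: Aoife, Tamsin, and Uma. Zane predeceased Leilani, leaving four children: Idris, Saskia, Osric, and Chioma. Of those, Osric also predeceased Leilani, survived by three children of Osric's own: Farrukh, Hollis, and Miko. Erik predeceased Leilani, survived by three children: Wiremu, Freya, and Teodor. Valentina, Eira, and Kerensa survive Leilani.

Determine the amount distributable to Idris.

Beatrix takes two-fifths of 1,800,000 = 720,000. The remaining 1,080,000 passes to the descendants.
The descendants' portion (1,080,000) is divided into 6 shares of 180,000: Valentina, Eira, and Kerensa each take 180,000; Ximena's 180,000 share passes to Ximena's issue; Zane's 180,000 share passes to Zane's issue; Erik's 180,000 share passes to Erik's issue.
Ximena's share (180,000) is divided into 2 shares of 90,000: Rosa takes 90,000; Torin's 90,000 share passes to Torin's issue.
Torin's share (90,000) is divided into 3 shares of 30,000: Aoife, Tamsin, and Uma each take 30,000.
Zane's share (180,000) is divided into 4 shares of 45,000: Idris, Saskia, and Chioma each take 45,000; Osric's 45,000 share passes to Osric's issue.
Osric's share (45,000) is divided into 3 shares of 15,000: Farrukh, Hollis, and Miko each take 15,000.
Erik's share (180,000) is divided into 3 shares of 60,000: Wiremu, Freya, and Teodor each take 60,000.

Idris receives 45,000.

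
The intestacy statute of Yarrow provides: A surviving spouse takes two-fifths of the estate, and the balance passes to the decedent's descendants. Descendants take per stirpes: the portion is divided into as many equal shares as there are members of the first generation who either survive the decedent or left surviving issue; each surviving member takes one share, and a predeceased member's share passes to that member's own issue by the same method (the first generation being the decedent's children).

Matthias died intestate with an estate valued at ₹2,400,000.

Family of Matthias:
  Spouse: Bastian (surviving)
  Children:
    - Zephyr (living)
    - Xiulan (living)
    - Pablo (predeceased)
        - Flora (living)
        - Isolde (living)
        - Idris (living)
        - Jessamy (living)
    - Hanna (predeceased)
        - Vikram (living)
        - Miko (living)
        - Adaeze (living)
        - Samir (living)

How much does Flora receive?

Bastian takes two-fifths of ₹2,400,000 = ₹960,000. The remaining ₹1,440,000 passes to the descendants.
The descendants' portion (₹1,440,000) is divided into 4 shares of ₹360,000: Zephyr and Xiulan each take ₹360,000; Pablo's ₹360,000 share passes to Pablo's issue; Hanna's ₹360,000 share passes to Hanna's issue.
Pablo's share (₹360,000) is divided into 4 shares of ₹90,000: Flora, Isolde, Idris, and Jessamy each take ₹90,000.
Hanna's share (₹360,000) is divided into 4 shares of ₹90,000: Vikram, Miko, Adaeze, and Samir each take ₹90,000.

Flora receives ₹90,000.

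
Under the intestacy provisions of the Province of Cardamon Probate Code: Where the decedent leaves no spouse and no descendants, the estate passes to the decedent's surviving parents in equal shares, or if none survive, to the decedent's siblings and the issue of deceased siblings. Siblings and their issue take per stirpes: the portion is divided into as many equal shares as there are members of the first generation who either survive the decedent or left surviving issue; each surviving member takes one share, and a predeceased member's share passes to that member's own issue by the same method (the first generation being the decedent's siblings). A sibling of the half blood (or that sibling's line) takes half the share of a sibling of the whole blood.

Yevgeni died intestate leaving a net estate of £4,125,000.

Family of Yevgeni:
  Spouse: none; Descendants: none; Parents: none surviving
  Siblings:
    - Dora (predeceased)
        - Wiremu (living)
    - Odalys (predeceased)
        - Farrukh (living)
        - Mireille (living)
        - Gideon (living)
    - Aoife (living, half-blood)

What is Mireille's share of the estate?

Mireille receives £550,000.

The entire £4,125,000 passes to the siblings and their issue.
Counting each half-blood sibling's line as half a unit, there are 5/2 units in £4,125,000, so one unit is £1,650,000. Whole-blood lines (Dora and Odalys) take £1,650,000 each; half-blood lines (Aoife) take £825,000 each.
Dora's share (£1,650,000) passes entirely to Wiremu.
Odalys's share (£1,650,000) is divided into 3 shares of £550,000: Farrukh, Mireille, and Gideon each take £550,000.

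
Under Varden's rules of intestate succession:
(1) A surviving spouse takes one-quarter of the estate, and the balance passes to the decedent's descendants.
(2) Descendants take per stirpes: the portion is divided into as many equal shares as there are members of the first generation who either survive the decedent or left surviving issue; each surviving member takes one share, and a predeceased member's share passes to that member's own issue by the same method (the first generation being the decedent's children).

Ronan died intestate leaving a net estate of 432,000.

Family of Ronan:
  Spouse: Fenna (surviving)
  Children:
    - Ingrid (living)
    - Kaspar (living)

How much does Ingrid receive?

Ingrid receives 162,000.

Fenna takes one-quarter of 432,000 = 108,000. The remaining 324,000 passes to the descendants.
The descendants' portion (324,000) is divided into 2 shares of 162,000: Ingrid and Kaspar each take 162,000.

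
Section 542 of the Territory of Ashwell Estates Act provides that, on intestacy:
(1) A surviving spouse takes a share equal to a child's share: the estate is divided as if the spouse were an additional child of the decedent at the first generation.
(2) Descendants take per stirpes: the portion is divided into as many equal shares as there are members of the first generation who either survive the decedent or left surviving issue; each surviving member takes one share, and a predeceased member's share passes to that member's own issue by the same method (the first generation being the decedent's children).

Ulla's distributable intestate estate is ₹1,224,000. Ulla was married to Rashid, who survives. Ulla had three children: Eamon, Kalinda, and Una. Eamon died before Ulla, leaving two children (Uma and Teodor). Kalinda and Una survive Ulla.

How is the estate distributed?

Rashid: ₹306,000; Uma: ₹153,000; Teodor: ₹153,000; Kalinda: ₹306,000; Una: ₹306,000

The spouse counts as an additional share at the children's level, so there are 4 primary shares of ₹306,000. Rashid takes one such share (₹306,000).
The children's combined portion (₹918,000) is divided into 3 shares of ₹306,000: Kalinda and Una each take ₹306,000; Eamon's ₹306,000 share passes to Eamon's issue.
Eamon's share (₹306,000) is divided into 2 shares of ₹153,000: Uma and Teodor each take ₹153,000.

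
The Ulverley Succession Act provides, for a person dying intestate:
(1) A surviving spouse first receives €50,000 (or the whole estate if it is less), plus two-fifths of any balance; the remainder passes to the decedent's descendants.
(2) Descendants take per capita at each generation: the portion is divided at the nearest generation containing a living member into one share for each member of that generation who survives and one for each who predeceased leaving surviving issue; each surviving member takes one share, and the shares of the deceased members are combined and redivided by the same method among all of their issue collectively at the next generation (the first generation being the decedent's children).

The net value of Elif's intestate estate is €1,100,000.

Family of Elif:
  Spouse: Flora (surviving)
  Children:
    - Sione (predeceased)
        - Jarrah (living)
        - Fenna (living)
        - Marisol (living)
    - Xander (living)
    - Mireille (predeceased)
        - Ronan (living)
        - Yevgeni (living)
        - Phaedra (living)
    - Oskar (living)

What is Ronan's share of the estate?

Ronan receives €52,500.

Flora first takes €50,000, leaving a balance of €1,050,000. Flora then takes two-fifths of the balance (€420,000), for a total of €470,000. The remaining €630,000 passes to the descendants.
The descendants' portion (€630,000) is divided at the children's generation into 4 shares of €157,500. Xander and Oskar each take €157,500. The 2 shares of the deceased (Sione and Mireille) are combined into a pool of €315,000.
That pool (€315,000) is divided at the grandchildren's generation equally among Jarrah, Fenna, Marisol, Ronan, Yevgeni, and Phaedra: €52,500 each.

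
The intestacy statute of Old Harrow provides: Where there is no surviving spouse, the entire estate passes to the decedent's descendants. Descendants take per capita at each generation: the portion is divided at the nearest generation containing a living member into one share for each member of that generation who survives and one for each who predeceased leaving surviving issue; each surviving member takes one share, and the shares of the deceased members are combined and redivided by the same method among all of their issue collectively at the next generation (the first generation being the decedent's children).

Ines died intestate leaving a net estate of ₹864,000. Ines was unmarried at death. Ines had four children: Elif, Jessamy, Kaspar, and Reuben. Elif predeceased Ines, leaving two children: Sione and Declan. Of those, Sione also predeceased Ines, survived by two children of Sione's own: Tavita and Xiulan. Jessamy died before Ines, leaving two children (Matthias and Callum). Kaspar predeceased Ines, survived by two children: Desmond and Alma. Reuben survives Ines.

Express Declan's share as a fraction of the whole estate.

The entire ₹864,000 passes to the descendants.
That amount (₹864,000) is divided at the children's generation into 4 shares of ₹216,000. Reuben takes ₹216,000. The 3 shares of the deceased (Elif, Jessamy, and Kaspar) are combined into a pool of ₹648,000.
That pool (₹648,000) is divided at the grandchildren's generation into 6 shares of ₹108,000. Declan, Matthias, Callum, Desmond, and Alma each take ₹108,000. The remaining share for the deceased Sione (₹108,000) is carried to the next generation.
That pool (₹108,000) is divided at the great-grandchildren's generation equally among Tavita and Xiulan: ₹54,000 each.

Declan receives 1/8 of the estate.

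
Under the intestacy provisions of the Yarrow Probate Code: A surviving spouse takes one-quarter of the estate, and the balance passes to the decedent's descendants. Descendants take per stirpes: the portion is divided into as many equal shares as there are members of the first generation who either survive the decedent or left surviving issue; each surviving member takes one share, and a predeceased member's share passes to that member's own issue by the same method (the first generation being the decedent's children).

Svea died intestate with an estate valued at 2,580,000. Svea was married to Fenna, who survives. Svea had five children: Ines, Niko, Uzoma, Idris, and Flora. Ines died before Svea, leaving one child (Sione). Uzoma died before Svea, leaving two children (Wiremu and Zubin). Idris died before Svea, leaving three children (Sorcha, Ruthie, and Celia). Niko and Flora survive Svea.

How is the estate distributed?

Fenna: 645,000; Sione: 387,000; Niko: 387,000; Wiremu: 193,500; Zubin: 193,500; Sorcha: 129,000; Ruthie: 129,000; Celia: 129,000; Flora: 387,000

Fenna takes one-quarter of 2,580,000 = 645,000. The remaining 1,935,000 passes to the descendants.
The descendants' portion (1,935,000) is divided into 5 shares of 387,000: Niko and Flora each take 387,000; Ines's 387,000 share passes to Ines's issue; Uzoma's 387,000 share passes to Uzoma's issue; Idris's 387,000 share passes to Idris's issue.
Ines's share (387,000) passes entirely to Sione.
Uzoma's share (387,000) is divided into 2 shares of 193,500: Wiremu and Zubin each take 193,500.
Idris's share (387,000) is divided into 3 shares of 129,000: Sorcha, Ruthie, and Celia each take 129,000.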